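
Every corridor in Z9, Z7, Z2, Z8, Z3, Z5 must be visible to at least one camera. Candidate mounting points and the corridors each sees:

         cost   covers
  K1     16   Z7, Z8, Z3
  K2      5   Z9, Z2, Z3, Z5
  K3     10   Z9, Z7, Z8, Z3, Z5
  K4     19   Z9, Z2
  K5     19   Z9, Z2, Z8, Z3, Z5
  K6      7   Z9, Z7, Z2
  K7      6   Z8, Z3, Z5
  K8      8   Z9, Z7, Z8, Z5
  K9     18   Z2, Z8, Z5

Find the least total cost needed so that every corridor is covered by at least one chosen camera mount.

13

K2, K8 cover every corridor at cost 5 + 8 = 13.
Any cover uses at least 2 camera mounts; among all covering selections none totals below 13.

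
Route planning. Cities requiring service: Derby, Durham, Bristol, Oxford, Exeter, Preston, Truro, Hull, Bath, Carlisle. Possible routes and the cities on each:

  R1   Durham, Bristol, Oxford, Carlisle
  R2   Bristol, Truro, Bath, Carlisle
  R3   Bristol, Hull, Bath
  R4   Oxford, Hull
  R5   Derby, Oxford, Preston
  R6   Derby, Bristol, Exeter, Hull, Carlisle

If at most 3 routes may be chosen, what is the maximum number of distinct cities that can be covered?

9

Choosing R1, R2, R6 covers {Derby, Durham, Bristol, Oxford, Exeter, Truro, Hull, Bath, Carlisle} — 9 cities.
No choice of 3 routes does better; here Preston is left uncovered.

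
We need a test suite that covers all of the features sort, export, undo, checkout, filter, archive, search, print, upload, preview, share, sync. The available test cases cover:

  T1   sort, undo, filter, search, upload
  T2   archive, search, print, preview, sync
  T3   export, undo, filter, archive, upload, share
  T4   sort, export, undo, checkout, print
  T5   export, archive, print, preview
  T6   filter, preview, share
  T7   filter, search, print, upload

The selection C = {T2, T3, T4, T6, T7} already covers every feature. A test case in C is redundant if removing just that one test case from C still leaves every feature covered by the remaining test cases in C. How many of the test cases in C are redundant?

Drop T2: sync uncovered — not redundant.
Drop T3: the rest still cover every feature — redundant.
Drop T4: sort, checkout uncovered — not redundant.
Drop T6: the rest still cover every feature — redundant.
Drop T7: the rest still cover every feature — redundant.
3 redundant: T3, T6, T7.

3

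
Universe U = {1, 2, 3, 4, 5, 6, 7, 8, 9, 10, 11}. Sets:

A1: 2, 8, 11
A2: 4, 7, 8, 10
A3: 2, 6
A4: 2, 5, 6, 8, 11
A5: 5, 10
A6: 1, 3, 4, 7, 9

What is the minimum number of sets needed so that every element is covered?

A2, A4, A6 together cover {1, 2, 3, 4, 5, 6, 7, 8, 9, 10, 11} — every element.
No 2 of the 6 sets cover everything (all 15 pairs fall short), so 3 is minimum.

3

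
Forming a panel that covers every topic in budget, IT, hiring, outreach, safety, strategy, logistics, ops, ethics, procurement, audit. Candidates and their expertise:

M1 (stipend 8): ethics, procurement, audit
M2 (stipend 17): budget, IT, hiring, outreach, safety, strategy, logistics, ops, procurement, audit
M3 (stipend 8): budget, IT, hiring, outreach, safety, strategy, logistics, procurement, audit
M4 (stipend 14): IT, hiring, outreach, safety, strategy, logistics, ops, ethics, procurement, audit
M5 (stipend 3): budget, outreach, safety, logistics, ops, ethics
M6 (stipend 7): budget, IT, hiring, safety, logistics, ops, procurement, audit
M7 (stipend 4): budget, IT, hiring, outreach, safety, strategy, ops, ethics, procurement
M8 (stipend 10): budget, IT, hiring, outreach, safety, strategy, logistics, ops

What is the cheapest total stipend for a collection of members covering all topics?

M3, M5 cover every topic at stipend 8 + 3 = 11.
Any cover uses at least 2 members; among all covering selections none totals below 11.

11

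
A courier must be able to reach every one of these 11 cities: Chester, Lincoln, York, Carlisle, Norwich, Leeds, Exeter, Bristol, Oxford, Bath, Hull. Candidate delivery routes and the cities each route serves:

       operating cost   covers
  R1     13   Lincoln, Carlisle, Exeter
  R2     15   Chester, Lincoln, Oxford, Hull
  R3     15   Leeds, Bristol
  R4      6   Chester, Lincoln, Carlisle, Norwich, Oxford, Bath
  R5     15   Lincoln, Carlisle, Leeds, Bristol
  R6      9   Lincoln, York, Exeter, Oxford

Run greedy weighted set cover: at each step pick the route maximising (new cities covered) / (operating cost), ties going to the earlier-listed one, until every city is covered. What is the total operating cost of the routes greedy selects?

45

Pick 1: R4 adds 6 new (Chester, Lincoln, Carlisle, Norwich, Oxford, Bath) at operating cost 6 (ratio 6/6).
Pick 2: R6 adds 2 new (York, Exeter) at operating cost 9 (ratio 2/9).
Pick 3: R3 adds 2 new (Leeds, Bristol) at operating cost 15 (ratio 2/15).
Pick 4: R2 adds 1 new (Hull) at operating cost 15 (ratio 1/15).
Greedy total operating cost: 6 + 9 + 15 + 15 = 45.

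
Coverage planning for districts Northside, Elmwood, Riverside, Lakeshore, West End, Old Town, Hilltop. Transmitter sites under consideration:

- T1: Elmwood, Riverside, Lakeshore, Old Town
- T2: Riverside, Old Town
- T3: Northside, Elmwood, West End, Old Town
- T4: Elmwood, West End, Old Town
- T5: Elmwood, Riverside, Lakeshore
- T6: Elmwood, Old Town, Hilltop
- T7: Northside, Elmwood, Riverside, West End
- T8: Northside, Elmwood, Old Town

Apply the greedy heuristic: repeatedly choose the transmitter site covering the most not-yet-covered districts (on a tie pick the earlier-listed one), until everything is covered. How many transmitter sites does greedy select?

Pick 1: T1 covers 4 new districts (Elmwood, Riverside, Lakeshore, Old Town).
Pick 2: T3 covers 2 new districts (Northside, West End).
Pick 3: T6 covers 1 new districts (Hilltop).
Greedy uses 3 transmitter sites.

3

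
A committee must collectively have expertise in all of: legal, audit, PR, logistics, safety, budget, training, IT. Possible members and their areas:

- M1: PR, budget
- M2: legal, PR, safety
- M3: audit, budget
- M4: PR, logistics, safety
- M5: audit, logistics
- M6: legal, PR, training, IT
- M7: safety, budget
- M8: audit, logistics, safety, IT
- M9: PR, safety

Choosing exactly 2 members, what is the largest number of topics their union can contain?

7

Choosing M6, M8 covers {legal, audit, PR, logistics, safety, training, IT} — 7 topics.
No choice of 2 members does better; here budget is left uncovered.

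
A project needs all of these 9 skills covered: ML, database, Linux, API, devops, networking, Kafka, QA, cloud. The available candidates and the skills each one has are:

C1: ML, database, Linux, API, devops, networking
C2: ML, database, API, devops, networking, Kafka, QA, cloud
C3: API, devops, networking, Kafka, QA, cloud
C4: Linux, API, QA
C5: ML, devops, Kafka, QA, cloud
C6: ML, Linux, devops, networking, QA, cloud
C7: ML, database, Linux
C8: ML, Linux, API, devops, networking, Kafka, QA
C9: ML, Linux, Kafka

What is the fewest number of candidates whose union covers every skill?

2

C1, C2 together cover {ML, database, Linux, API, devops, networking, Kafka, QA, cloud} — every skill.
No single candidate contains all 9 skills, so 2 is optimal.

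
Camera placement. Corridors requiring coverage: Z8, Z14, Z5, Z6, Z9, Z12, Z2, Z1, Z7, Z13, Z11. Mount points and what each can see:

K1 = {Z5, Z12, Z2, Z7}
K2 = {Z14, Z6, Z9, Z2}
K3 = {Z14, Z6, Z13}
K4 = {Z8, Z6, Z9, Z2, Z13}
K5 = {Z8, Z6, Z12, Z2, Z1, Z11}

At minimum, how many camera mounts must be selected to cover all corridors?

K1, K2, K3, K5 together cover {Z8, Z14, Z5, Z6, Z9, Z12, Z2, Z1, Z7, Z13, Z11} — every corridor.
No 3 of the 5 camera mounts cover everything (all 10 triples fall short), so 4 is minimum.

4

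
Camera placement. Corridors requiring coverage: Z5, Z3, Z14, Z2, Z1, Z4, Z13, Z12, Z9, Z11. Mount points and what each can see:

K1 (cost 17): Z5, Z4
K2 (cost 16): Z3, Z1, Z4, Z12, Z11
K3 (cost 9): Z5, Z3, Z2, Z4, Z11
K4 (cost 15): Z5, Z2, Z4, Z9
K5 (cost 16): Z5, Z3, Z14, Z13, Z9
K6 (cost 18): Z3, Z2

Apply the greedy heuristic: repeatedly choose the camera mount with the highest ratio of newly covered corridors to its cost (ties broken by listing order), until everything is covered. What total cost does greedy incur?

41

Pick 1: K3 adds 5 new (Z5, Z3, Z2, Z4, Z11) at cost 9 (ratio 5/9).
Pick 2: K5 adds 3 new (Z14, Z13, Z9) at cost 16 (ratio 3/16).
Pick 3: K2 adds 2 new (Z1, Z12) at cost 16 (ratio 2/16).
Greedy total cost: 9 + 16 + 16 = 41.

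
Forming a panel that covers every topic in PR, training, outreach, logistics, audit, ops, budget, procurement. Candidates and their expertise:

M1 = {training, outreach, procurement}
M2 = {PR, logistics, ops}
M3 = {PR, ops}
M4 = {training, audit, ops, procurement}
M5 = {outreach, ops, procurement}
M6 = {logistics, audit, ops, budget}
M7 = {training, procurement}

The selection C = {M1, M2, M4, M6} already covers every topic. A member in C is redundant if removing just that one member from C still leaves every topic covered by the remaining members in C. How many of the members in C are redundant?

Drop M1: outreach uncovered — not redundant.
Drop M2: PR uncovered — not redundant.
Drop M4: the rest still cover every topic — redundant.
Drop M6: budget uncovered — not redundant.
1 redundant: M4.

1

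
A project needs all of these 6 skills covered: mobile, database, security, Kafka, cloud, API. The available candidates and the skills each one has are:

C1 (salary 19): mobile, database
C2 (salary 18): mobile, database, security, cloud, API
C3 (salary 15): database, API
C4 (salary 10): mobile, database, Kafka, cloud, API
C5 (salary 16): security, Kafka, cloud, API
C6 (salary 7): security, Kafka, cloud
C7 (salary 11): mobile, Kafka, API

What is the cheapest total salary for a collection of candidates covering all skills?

17

C4, C6 cover every skill at salary 10 + 7 = 17.
Any cover uses at least 2 candidates; among all covering selections none totals below 17.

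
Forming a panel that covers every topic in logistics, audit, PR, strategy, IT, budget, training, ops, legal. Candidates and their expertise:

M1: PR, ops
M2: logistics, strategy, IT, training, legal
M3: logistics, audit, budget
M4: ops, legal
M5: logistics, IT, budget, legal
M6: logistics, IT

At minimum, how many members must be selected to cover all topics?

3

M1, M2, M3 together cover {logistics, audit, PR, strategy, IT, budget, training, ops, legal} — every topic.
No 2 of the 6 members cover everything (all 15 pairs fall short), so 3 is minimum.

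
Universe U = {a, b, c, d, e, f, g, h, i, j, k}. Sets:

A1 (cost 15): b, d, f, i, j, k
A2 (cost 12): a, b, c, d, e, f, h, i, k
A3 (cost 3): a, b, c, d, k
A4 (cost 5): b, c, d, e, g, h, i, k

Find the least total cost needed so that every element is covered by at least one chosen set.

23

A1, A3, A4 cover every element at cost 15 + 3 + 5 = 23.
Any cover uses at least 3 sets; among all covering selections none totals below 23.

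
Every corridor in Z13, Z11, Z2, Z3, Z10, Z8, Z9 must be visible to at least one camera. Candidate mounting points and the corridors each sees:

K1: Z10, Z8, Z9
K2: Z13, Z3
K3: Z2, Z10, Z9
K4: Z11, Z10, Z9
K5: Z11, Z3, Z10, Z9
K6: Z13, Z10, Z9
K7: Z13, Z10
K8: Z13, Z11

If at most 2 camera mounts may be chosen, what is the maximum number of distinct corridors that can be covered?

Choosing K1, K2 covers {Z13, Z3, Z10, Z8, Z9} — 5 corridors.
No choice of 2 camera mounts does better; here Z11, Z2 are left uncovered.

5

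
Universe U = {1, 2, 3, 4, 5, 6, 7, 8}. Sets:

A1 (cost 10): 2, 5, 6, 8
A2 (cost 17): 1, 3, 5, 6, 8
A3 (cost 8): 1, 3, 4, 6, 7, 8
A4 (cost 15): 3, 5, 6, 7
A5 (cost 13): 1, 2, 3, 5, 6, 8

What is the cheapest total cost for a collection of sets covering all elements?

18

A1, A3 cover every element at cost 10 + 8 = 18.
Any cover uses at least 2 sets; among all covering selections none totals below 18.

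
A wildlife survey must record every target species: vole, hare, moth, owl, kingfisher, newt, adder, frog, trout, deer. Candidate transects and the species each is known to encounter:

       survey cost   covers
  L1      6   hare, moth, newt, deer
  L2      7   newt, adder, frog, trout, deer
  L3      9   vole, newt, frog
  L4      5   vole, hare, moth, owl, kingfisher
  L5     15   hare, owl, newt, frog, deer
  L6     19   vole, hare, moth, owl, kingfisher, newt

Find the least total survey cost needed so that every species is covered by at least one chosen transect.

L2, L4 cover every species at survey cost 7 + 5 = 12.
Any cover uses at least 2 transects; among all covering selections none totals below 12.

12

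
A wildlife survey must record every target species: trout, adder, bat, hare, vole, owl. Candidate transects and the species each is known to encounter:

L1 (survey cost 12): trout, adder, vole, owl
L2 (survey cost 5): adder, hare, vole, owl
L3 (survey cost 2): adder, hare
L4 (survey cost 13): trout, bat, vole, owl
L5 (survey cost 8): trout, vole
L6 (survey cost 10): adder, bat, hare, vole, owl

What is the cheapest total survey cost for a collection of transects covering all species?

15

L3, L4 cover every species at survey cost 2 + 13 = 15.
Any cover uses at least 2 transects; among all covering selections none totals below 15.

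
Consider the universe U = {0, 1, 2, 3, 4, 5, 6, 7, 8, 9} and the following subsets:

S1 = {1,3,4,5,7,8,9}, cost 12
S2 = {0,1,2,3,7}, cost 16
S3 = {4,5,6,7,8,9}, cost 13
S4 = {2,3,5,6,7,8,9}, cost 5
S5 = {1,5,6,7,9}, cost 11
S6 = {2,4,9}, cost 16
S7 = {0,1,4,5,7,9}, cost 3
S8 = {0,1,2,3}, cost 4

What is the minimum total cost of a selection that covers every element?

S4, S7 cover every element at cost 5 + 3 = 8.
Any cover uses at least 2 sets; among all covering selections none totals below 8.

8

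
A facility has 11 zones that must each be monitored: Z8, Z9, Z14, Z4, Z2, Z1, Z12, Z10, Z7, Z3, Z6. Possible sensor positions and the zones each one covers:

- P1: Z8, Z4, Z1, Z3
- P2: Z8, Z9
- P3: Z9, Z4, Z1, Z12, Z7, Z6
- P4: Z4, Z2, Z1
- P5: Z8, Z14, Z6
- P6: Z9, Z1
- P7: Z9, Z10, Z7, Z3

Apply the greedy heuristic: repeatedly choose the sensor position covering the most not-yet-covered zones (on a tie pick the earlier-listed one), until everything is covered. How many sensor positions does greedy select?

Pick 1: P3 covers 6 new zones (Z9, Z4, Z1, Z12, Z7, Z6).
Pick 2: P1 covers 2 new zones (Z8, Z3).
Pick 3: P4 covers 1 new zones (Z2).
Pick 4: P5 covers 1 new zones (Z14).
Pick 5: P7 covers 1 new zones (Z10).
Greedy uses 5 sensor positions. (The true minimum is 4.)

5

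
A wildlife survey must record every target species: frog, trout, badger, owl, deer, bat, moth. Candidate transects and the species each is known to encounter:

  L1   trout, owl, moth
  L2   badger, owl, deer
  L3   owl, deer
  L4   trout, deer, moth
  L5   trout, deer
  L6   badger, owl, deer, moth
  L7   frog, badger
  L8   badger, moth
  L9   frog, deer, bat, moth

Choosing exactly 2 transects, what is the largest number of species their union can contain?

Choosing L1, L9 covers {frog, trout, owl, deer, bat, moth} — 6 species.
No choice of 2 transects does better; here badger is left uncovered.

6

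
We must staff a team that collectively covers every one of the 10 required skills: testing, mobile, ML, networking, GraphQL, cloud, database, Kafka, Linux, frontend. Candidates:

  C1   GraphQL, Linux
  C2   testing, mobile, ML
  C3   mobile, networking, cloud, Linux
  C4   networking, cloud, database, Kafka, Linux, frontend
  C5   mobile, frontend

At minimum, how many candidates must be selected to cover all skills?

C1, C2, C4 together cover {testing, mobile, ML, networking, GraphQL, cloud, database, Kafka, Linux, frontend} — every skill.
No 2 of the 5 candidates cover everything (all 10 pairs fall short), so 3 is minimum.

3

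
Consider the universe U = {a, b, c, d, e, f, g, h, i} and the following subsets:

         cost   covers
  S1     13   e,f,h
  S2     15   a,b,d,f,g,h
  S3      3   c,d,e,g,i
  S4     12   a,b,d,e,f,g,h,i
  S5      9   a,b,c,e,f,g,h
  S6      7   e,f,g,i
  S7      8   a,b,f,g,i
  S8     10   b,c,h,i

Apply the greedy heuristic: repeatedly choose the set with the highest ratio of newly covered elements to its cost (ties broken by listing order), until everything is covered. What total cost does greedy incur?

12

Pick 1: S3 adds 5 new (c, d, e, g, i) at cost 3 (ratio 5/3).
Pick 2: S5 adds 4 new (a, b, f, h) at cost 9 (ratio 4/9).
Greedy total cost: 3 + 9 = 12.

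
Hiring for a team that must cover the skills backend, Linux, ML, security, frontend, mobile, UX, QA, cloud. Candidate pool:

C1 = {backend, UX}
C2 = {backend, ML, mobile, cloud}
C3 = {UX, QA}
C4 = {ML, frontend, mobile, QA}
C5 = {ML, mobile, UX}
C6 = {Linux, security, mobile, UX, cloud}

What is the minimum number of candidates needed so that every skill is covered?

C1, C4, C6 together cover {backend, Linux, ML, security, frontend, mobile, UX, QA, cloud} — every skill.
No 2 of the 6 candidates cover everything (all 15 pairs fall short), so 3 is minimum.

3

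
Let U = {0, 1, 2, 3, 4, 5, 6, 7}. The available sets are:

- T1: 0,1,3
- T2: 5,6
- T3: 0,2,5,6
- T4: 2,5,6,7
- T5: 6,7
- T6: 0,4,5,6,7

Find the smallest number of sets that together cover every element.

T1, T3, T6 together cover {0, 1, 2, 3, 4, 5, 6, 7} — every element.
No 2 of the 6 sets cover everything (all 15 pairs fall short), so 3 is minimum.

3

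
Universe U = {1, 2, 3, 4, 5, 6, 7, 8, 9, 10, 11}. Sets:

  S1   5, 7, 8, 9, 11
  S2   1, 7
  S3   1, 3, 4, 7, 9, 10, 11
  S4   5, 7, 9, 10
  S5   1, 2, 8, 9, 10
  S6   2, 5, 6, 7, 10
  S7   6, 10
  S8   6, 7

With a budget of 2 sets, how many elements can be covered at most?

Choosing S3, S6 covers {1, 2, 3, 4, 5, 6, 7, 9, 10, 11} — 10 elements.
No choice of 2 sets does better; here 8 is left uncovered.

10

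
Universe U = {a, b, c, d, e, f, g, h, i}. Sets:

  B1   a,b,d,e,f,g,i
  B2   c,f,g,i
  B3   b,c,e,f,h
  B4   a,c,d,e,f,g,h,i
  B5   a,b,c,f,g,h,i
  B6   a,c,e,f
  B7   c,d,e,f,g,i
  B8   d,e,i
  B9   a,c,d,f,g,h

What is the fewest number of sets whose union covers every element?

B1, B3 together cover {a, b, c, d, e, f, g, h, i} — every element.
No single set contains all 9 elements, so 2 is optimal.

2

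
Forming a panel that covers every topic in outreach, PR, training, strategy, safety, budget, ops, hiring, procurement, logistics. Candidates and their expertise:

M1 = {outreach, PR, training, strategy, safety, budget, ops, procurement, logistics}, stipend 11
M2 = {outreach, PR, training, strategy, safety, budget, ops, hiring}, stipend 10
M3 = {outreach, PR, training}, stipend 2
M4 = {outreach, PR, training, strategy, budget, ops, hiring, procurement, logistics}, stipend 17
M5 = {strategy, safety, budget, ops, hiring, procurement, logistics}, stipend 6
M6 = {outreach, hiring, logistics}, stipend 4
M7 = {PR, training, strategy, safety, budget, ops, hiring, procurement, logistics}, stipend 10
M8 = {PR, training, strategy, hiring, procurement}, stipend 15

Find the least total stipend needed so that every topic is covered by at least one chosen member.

M3, M5 cover every topic at stipend 2 + 6 = 8.
Any cover uses at least 2 members; among all covering selections none totals below 8.

8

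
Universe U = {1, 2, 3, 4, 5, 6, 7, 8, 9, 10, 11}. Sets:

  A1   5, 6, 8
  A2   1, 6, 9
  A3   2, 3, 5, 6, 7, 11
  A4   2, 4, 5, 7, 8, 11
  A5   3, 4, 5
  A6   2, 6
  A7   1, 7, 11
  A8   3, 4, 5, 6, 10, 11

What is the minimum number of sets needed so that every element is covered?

A2, A4, A8 together cover {1, 2, 3, 4, 5, 6, 7, 8, 9, 10, 11} — every element.
No 2 of the 8 sets cover everything (all 28 pairs fall short), so 3 is minimum.
Greedy (largest uncovered first) would take A3, A2, A4, A8 — 4 sets — but 3 suffice.

3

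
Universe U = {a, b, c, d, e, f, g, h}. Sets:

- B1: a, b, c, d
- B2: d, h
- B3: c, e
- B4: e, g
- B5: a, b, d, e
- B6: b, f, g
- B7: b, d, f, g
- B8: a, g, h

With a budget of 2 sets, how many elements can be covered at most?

Choosing B1, B4 covers {a, b, c, d, e, g} — 6 elements.
No choice of 2 sets does better; here f, h are left uncovered.

6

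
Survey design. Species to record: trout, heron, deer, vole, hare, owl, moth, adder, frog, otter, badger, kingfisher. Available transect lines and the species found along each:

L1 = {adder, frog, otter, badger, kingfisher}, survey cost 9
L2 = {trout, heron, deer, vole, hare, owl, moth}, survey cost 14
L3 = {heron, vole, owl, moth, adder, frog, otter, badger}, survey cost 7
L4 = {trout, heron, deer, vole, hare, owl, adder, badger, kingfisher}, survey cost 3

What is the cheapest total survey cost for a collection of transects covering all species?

10

L3, L4 cover every species at survey cost 7 + 3 = 10.
Any cover uses at least 2 transects; among all covering selections none totals below 10.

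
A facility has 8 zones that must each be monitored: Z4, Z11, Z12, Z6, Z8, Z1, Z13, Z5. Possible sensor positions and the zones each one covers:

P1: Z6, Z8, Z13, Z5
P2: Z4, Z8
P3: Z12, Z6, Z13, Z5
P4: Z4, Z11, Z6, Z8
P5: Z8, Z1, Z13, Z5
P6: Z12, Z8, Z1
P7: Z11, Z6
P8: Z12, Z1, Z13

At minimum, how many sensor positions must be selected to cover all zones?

3

P1, P4, P6 together cover {Z4, Z11, Z12, Z6, Z8, Z1, Z13, Z5} — every zone.
No 2 of the 8 sensor positions cover everything (all 28 pairs fall short), so 3 is minimum.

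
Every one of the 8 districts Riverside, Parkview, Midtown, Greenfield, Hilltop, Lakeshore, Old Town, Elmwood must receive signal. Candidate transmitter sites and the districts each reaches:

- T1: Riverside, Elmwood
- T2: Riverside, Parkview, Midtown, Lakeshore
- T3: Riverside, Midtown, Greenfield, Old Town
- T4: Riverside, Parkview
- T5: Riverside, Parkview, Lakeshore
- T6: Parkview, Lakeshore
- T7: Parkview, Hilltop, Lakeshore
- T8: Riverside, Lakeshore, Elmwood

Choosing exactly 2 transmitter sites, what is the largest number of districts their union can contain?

Choosing T3, T7 covers {Riverside, Parkview, Midtown, Greenfield, Hilltop, Lakeshore, Old Town} — 7 districts.
No choice of 2 transmitter sites does better; here Elmwood is left uncovered.

7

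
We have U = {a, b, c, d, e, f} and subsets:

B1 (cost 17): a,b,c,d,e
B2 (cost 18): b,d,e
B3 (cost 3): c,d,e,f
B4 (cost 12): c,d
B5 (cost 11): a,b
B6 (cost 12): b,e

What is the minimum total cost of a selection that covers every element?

14

B3, B5 cover every element at cost 3 + 11 = 14.
Any cover uses at least 2 sets; among all covering selections none totals below 14.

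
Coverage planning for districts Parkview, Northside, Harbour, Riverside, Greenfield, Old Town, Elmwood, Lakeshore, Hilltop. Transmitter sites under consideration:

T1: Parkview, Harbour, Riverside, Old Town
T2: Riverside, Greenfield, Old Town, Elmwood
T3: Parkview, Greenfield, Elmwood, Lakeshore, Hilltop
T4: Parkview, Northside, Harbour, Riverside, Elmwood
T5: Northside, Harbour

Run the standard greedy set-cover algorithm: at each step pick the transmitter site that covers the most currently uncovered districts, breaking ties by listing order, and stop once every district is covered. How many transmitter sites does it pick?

3

Pick 1: T3 covers 5 new districts (Parkview, Greenfield, Elmwood, Lakeshore, Hilltop).
Pick 2: T1 covers 3 new districts (Harbour, Riverside, Old Town).
Pick 3: T4 covers 1 new districts (Northside).
Greedy uses 3 transmitter sites.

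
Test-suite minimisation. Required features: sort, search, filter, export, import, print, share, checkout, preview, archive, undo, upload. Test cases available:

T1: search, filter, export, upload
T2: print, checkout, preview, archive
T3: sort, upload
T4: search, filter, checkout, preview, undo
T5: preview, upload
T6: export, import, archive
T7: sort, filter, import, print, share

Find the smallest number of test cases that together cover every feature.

T1, T2, T4, T7 together cover {sort, search, filter, export, import, print, share, checkout, preview, archive, undo, upload} — every feature.
No 3 of the 7 test cases cover everything (all 35 triples fall short), so 4 is minimum.

4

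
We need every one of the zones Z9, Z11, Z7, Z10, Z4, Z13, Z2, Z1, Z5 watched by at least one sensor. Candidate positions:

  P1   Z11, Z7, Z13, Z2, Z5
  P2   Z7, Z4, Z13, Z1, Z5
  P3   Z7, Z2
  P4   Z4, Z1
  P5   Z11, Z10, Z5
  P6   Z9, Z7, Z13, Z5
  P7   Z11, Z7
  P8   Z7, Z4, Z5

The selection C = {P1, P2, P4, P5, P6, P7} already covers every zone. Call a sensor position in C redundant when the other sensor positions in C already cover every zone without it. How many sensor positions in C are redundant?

3

Drop P1: Z2 uncovered — not redundant.
Drop P2: the rest still cover every zone — redundant.
Drop P4: the rest still cover every zone — redundant.
Drop P5: Z10 uncovered — not redundant.
Drop P6: Z9 uncovered — not redundant.
Drop P7: the rest still cover every zone — redundant.
3 redundant: P2, P4, P7.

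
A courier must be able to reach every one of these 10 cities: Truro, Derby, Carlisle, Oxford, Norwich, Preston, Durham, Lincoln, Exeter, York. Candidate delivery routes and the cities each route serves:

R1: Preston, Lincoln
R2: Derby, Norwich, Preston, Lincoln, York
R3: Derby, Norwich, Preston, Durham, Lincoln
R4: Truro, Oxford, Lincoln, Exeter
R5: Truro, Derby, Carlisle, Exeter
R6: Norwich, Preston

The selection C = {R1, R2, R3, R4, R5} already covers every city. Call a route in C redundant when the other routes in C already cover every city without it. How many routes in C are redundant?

Drop R1: the rest still cover every city — redundant.
Drop R2: York uncovered — not redundant.
Drop R3: Durham uncovered — not redundant.
Drop R4: Oxford uncovered — not redundant.
Drop R5: Carlisle uncovered — not redundant.
1 redundant: R1.

1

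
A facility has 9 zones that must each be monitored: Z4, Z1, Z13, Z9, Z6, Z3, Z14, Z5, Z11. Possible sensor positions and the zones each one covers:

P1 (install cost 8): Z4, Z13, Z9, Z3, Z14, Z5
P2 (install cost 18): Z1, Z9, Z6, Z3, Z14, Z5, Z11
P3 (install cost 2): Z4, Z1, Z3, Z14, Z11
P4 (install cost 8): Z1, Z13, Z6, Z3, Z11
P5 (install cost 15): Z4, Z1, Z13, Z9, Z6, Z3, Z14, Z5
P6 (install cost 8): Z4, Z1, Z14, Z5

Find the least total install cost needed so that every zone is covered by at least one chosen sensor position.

16

P1, P4 cover every zone at install cost 8 + 8 = 16.
Any cover uses at least 2 sensor positions; among all covering selections none totals below 16.
Greedy by coverage-per-install cost would pick P3, P1, P4 for 18 — worse than the optimum 16.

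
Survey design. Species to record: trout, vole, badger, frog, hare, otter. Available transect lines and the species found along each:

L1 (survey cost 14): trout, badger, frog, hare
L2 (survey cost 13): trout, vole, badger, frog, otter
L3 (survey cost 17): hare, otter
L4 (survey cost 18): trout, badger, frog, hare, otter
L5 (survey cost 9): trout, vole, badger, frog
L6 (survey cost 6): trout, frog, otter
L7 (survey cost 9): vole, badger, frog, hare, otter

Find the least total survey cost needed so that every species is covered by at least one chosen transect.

L6, L7 cover every species at survey cost 6 + 9 = 15.
Any cover uses at least 2 transects; among all covering selections none totals below 15.

15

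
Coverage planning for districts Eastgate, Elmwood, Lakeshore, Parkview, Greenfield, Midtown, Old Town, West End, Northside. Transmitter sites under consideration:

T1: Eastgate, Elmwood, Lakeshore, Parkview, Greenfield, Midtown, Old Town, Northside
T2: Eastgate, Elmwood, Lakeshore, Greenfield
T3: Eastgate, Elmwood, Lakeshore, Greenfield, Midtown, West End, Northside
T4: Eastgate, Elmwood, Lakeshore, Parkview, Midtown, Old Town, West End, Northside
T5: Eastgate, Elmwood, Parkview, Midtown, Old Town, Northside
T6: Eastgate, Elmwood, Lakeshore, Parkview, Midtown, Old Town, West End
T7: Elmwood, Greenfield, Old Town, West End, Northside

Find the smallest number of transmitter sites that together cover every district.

2

T1, T3 together cover {Eastgate, Elmwood, Lakeshore, Parkview, Greenfield, Midtown, Old Town, West End, Northside} — every district.
No single transmitter site contains all 9 districts, so 2 is optimal.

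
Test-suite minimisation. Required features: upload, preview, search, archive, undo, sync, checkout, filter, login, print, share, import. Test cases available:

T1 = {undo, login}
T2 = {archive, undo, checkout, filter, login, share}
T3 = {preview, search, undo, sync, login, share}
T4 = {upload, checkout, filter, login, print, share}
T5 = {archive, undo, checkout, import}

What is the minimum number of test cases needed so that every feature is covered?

3

T3, T4, T5 together cover {upload, preview, search, archive, undo, sync, checkout, filter, login, print, share, import} — every feature.
No 2 of the 5 test cases cover everything (all 10 pairs fall short), so 3 is minimum.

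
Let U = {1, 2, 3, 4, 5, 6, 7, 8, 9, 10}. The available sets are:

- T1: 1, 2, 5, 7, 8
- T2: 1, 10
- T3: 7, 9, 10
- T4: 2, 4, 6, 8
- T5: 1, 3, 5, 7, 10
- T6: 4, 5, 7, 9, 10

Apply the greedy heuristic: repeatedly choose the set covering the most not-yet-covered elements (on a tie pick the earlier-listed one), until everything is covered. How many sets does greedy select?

Pick 1: T1 covers 5 new elements (1, 2, 5, 7, 8).
Pick 2: T6 covers 3 new elements (4, 9, 10).
Pick 3: T4 covers 1 new elements (6).
Pick 4: T5 covers 1 new elements (3).
Greedy uses 4 sets. (The true minimum is 3.)

4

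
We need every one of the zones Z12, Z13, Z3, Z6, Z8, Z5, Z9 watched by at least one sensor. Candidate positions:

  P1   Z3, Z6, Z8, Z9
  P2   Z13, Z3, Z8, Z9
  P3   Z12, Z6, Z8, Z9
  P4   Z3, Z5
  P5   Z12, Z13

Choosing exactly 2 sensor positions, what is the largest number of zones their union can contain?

6

Choosing P1, P5 covers {Z12, Z13, Z3, Z6, Z8, Z9} — 6 zones.
No choice of 2 sensor positions does better; here Z5 is left uncovered.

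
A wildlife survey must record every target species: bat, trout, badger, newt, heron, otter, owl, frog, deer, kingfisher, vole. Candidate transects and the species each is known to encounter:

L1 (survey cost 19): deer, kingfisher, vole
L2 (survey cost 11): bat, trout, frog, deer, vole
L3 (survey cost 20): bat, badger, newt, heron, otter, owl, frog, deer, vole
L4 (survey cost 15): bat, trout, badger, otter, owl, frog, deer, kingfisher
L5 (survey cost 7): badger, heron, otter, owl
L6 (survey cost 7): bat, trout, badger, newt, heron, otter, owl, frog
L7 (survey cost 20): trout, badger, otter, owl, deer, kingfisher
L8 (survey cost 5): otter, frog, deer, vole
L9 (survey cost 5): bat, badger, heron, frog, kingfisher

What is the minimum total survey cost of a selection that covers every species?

17

L6, L8, L9 cover every species at survey cost 7 + 5 + 5 = 17.
Any cover uses at least 2 transects; among all covering selections none totals below 17.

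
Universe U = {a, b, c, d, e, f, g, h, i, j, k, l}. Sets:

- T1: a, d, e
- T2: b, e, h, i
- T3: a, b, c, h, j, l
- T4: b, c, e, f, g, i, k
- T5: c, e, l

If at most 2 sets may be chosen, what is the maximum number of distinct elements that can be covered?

11

Choosing T3, T4 covers {a, b, c, e, f, g, h, i, j, k, l} — 11 elements.
No choice of 2 sets does better; here d is left uncovered.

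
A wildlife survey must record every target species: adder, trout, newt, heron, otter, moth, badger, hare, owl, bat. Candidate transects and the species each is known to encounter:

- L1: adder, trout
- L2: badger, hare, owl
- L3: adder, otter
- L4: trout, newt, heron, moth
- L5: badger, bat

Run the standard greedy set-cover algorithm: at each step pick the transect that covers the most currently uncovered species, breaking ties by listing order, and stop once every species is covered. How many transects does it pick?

Pick 1: L4 covers 4 new species (trout, newt, heron, moth).
Pick 2: L2 covers 3 new species (badger, hare, owl).
Pick 3: L3 covers 2 new species (adder, otter).
Pick 4: L5 covers 1 new species (bat).
Greedy uses 4 transects.

4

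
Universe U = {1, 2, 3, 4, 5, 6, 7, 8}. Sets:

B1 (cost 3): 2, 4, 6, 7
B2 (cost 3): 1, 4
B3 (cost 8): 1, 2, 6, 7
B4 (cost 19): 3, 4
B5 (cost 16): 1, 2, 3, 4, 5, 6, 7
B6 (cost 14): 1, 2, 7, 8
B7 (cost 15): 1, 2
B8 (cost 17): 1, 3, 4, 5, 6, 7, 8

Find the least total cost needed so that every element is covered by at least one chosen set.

20

B1, B8 cover every element at cost 3 + 17 = 20.
Any cover uses at least 2 sets; among all covering selections none totals below 20.
Greedy by coverage-per-cost would pick B1, B2, B8 for 23 — worse than the optimum 20.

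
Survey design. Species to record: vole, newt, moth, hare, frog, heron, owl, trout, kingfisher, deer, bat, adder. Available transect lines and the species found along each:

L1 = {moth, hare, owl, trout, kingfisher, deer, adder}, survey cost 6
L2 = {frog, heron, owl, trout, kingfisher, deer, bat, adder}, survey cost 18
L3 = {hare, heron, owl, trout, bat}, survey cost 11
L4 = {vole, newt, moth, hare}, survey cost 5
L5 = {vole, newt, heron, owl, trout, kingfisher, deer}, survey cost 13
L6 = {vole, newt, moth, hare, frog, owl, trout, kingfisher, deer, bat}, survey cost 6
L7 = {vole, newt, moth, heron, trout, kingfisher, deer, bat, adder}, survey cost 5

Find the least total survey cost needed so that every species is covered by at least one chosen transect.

L6, L7 cover every species at survey cost 6 + 5 = 11.
Any cover uses at least 2 transects; among all covering selections none totals below 11.

11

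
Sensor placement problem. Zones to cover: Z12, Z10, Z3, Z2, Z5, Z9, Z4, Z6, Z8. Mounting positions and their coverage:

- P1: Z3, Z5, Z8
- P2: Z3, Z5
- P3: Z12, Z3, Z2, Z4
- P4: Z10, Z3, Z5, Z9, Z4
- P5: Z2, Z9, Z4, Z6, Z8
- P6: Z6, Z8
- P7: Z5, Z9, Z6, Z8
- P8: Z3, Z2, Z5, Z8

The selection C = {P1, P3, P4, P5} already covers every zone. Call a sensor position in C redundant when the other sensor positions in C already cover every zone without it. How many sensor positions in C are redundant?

Drop P1: the rest still cover every zone — redundant.
Drop P3: Z12 uncovered — not redundant.
Drop P4: Z10 uncovered — not redundant.
Drop P5: Z6 uncovered — not redundant.
1 redundant: P1.

1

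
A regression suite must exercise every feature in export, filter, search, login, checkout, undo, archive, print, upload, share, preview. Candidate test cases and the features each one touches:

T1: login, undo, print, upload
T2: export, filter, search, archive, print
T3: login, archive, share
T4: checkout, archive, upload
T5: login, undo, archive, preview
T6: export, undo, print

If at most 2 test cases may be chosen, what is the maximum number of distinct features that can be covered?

Choosing T1, T2 covers {export, filter, search, login, undo, archive, print, upload} — 8 features.
No choice of 2 test cases does better; here checkout, share, preview are left uncovered.

8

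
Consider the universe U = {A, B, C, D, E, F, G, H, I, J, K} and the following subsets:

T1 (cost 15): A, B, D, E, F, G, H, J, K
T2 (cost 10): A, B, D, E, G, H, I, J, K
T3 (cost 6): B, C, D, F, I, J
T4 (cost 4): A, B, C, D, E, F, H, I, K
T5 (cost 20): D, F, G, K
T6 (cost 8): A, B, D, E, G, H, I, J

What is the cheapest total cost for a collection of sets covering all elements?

T4, T6 cover every element at cost 4 + 8 = 12.
Any cover uses at least 2 sets; among all covering selections none totals below 12.

12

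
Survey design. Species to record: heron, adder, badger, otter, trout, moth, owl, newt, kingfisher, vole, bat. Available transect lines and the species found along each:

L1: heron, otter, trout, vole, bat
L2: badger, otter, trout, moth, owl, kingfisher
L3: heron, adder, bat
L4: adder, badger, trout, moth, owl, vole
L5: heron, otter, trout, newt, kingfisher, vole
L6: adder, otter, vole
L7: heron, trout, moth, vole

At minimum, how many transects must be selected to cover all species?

3

L1, L4, L5 together cover {heron, adder, badger, otter, trout, moth, owl, newt, kingfisher, vole, bat} — every species.
No 2 of the 7 transects cover everything (all 21 pairs fall short), so 3 is minimum.
Greedy (largest uncovered first) would take L2, L1, L3, L5 — 4 transects — but 3 suffice.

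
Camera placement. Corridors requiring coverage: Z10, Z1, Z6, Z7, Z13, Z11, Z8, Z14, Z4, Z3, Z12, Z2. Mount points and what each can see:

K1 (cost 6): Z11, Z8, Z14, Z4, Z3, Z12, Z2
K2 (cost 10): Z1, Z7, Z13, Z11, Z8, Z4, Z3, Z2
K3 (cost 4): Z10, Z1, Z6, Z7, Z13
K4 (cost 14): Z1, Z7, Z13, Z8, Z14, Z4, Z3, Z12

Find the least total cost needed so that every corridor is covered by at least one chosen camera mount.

K1, K3 cover every corridor at cost 6 + 4 = 10.
Any cover uses at least 2 camera mounts; among all covering selections none totals below 10.

10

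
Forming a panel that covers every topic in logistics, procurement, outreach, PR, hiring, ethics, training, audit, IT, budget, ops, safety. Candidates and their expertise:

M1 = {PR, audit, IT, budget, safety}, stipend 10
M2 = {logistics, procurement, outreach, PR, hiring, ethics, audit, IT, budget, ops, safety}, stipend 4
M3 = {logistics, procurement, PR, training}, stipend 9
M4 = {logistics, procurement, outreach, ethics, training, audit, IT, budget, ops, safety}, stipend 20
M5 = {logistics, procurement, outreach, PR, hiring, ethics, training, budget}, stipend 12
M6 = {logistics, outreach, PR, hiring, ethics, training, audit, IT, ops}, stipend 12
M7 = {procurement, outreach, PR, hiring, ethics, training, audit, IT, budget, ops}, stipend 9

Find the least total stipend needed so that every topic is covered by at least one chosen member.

M2, M3 cover every topic at stipend 4 + 9 = 13.
Any cover uses at least 2 members; among all covering selections none totals below 13.

13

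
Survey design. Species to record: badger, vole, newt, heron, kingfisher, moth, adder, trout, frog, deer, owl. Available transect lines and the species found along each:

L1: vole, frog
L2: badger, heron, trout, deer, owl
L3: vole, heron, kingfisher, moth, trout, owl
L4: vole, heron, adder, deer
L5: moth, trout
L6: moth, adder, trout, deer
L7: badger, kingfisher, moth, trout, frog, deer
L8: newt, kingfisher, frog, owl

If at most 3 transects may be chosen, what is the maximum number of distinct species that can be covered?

Choosing L4, L7, L8 covers {badger, vole, newt, heron, kingfisher, moth, adder, trout, frog, deer, owl} — 11 species.
That is all 11 species.

11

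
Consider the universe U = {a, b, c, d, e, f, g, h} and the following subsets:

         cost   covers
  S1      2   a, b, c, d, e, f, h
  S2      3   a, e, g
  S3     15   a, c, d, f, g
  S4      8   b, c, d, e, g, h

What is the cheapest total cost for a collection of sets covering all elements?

S1, S2 cover every element at cost 2 + 3 = 5.
Any cover uses at least 2 sets; among all covering selections none totals below 5.

5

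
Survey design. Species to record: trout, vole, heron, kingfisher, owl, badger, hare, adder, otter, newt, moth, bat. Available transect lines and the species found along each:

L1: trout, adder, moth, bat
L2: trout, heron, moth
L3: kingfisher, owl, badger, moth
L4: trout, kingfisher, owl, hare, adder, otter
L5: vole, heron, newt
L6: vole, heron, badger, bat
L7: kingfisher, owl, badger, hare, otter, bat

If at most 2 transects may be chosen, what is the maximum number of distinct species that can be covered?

Choosing L4, L6 covers {trout, vole, heron, kingfisher, owl, badger, hare, adder, otter, bat} — 10 species.
No choice of 2 transects does better; here newt, moth are left uncovered.

10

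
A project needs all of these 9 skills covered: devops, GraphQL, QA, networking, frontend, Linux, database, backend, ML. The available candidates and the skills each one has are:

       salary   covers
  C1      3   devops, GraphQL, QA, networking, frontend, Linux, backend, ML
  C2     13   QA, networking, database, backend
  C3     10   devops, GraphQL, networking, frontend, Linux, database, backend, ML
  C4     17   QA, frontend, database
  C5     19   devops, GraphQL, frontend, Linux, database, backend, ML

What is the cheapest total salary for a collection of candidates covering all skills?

13

C1, C3 cover every skill at salary 3 + 10 = 13.
Any cover uses at least 2 candidates; among all covering selections none totals below 13.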